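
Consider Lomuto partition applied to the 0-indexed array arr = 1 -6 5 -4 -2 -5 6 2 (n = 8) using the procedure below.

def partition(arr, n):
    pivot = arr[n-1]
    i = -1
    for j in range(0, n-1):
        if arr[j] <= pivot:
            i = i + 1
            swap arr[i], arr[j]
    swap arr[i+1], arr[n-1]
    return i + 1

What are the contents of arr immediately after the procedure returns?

pivot=2, i=-1
j=0: 1≤2, i=0, swap(0,0) ⇒ 1 -6 5 -4 -2 -5 6 2
j=1: -6≤2, i=1, swap(1,1) ⇒ 1 -6 5 -4 -2 -5 6 2
j=2: 5>2, skip
j=3: -4≤2, i=2, swap(2,3) ⇒ 1 -6 -4 5 -2 -5 6 2
j=4: -2≤2, i=3, swap(3,4) ⇒ 1 -6 -4 -2 5 -5 6 2
j=5: -5≤2, i=4, swap(4,5) ⇒ 1 -6 -4 -2 -5 5 6 2
j=6: 6>2, skip
swap(5,7) ⇒ 1 -6 -4 -2 -5 2 6 5; return 5

1 -6 -4 -2 -5 2 6 5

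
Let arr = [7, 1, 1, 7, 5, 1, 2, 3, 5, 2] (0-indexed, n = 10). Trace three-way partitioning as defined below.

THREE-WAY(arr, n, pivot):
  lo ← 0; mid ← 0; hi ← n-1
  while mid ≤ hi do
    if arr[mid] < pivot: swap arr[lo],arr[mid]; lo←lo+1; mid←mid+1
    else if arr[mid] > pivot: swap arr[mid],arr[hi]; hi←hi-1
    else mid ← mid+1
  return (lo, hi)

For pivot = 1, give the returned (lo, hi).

(0, 2)

pivot = 1; lo=0, mid=0, hi=9
arr[mid]=7>1: swap arr[0],arr[9]; hi=8 → [2, 1, 1, 7, 5, 1, 2, 3, 5, 7]
arr[mid]=2>1: swap arr[0],arr[8]; hi=7 → [5, 1, 1, 7, 5, 1, 2, 3, 2, 7]
arr[mid]=5>1: swap arr[0],arr[7]; hi=6 → [3, 1, 1, 7, 5, 1, 2, 5, 2, 7]
arr[mid]=3>1: swap arr[0],arr[6]; hi=5 → [2, 1, 1, 7, 5, 1, 3, 5, 2, 7]
arr[mid]=2>1: swap arr[0],arr[5]; hi=4 → [1, 1, 1, 7, 5, 2, 3, 5, 2, 7]
arr[mid]=1=1: mid=1
arr[mid]=1=1: mid=2
arr[mid]=1=1: mid=3
arr[mid]=7>1: swap arr[3],arr[4]; hi=3 → [1, 1, 1, 5, 7, 2, 3, 5, 2, 7]
arr[mid]=5>1: swap arr[3],arr[3]; hi=2 → [1, 1, 1, 5, 7, 2, 3, 5, 2, 7]
end: lo=0, hi=2; arr = [1, 1, 1, 5, 7, 2, 3, 5, 2, 7]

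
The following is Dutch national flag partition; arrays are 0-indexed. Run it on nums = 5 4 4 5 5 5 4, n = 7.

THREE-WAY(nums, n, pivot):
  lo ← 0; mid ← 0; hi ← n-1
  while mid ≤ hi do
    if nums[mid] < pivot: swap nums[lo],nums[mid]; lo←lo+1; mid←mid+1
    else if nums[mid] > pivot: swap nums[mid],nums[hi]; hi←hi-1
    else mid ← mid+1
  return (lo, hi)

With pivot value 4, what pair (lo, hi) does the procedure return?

(0, 2)

pivot = 4; lo=0, mid=0, hi=6
nums[mid]=5>4: swap nums[0],nums[6]; hi=5 → 4 4 4 5 5 5 5
nums[mid]=4=4: mid=1
nums[mid]=4=4: mid=2
nums[mid]=4=4: mid=3
nums[mid]=5>4: swap nums[3],nums[5]; hi=4 → 4 4 4 5 5 5 5
nums[mid]=5>4: swap nums[3],nums[4]; hi=3 → 4 4 4 5 5 5 5
nums[mid]=5>4: swap nums[3],nums[3]; hi=2 → 4 4 4 5 5 5 5
end: lo=0, hi=2; nums = 4 4 4 5 5 5 5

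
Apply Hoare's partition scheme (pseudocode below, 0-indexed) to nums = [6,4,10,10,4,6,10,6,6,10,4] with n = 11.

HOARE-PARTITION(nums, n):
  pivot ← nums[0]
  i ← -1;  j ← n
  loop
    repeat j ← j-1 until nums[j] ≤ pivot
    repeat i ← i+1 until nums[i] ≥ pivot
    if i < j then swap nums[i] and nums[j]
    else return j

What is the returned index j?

pivot=6
j stops at 10 (4), i stops at 0 (6); swap ⇒ [4,4,10,10,4,6,10,6,6,10,6]
j stops at 8 (6), i stops at 2 (10); swap ⇒ [4,4,6,10,4,6,10,6,10,10,6]
j stops at 7 (6), i stops at 3 (10); swap ⇒ [4,4,6,6,4,6,10,10,10,10,6]
j stops at 5, i stops at 5; i≥j ⇒ return 5. nums=[4,4,6,6,4,6,10,10,10,10,6]

5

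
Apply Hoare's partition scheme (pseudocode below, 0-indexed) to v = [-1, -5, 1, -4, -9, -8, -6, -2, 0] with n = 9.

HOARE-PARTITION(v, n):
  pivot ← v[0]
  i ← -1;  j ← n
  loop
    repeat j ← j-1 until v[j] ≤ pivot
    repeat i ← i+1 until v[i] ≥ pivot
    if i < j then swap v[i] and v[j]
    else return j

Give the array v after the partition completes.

pivot = v[0] = -1; i = -1, j = 9
j→7 (v[7]=-2≤-1), i→0 (v[0]=-1≥-1); i<j, swap → [-2, -5, 1, -4, -9, -8, -6, -1, 0]
j→6 (v[6]=-6≤-1), i→2 (v[2]=1≥-1); i<j, swap → [-2, -5, -6, -4, -9, -8, 1, -1, 0]
j→5, i→6; i≥j, return j=5. v = [-2, -5, -6, -4, -9, -8, 1, -1, 0]

[-2, -5, -6, -4, -9, -8, 1, -1, 0]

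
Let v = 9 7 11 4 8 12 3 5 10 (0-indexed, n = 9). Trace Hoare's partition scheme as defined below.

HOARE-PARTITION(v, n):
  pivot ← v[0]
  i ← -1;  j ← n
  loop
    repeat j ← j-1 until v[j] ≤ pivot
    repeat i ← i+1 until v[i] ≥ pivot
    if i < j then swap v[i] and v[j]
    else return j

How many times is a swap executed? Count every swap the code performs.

pivot = v[0] = 9; i = -1, j = 9
j→7 (v[7]=5≤9), i→0 (v[0]=9≥9); i<j, swap → 5 7 11 4 8 12 3 9 10
j→6 (v[6]=3≤9), i→2 (v[2]=11≥9); i<j, swap → 5 7 3 4 8 12 11 9 10
j→4, i→5; i≥j, return j=4. v = 5 7 3 4 8 12 11 9 10

2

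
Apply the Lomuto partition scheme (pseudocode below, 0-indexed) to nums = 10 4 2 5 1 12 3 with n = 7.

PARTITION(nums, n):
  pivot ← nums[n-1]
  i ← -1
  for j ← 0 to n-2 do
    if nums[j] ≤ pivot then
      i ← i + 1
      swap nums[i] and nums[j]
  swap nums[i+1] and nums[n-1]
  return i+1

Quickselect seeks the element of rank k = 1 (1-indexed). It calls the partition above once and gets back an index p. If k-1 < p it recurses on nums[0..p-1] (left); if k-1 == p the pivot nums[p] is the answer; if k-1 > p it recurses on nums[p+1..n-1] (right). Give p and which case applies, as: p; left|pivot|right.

pivot = nums[6] = 3; i = -1
j=0: nums[0]=10 > 3 → no swap
j=1: nums[1]=4 > 3 → no swap
j=2: nums[2]=2 ≤ 3 → i=0, swap nums[0],nums[2] → 2 4 10 5 1 12 3
j=3: nums[3]=5 > 3 → no swap
j=4: nums[4]=1 ≤ 3 → i=1, swap nums[1],nums[4] → 2 1 10 5 4 12 3
j=5: nums[5]=12 > 3 → no swap
final swap nums[2],nums[6] → 2 1 3 5 4 12 10; return 2
p = 2; k-1 = 0 < 2 ⇒ left

2; left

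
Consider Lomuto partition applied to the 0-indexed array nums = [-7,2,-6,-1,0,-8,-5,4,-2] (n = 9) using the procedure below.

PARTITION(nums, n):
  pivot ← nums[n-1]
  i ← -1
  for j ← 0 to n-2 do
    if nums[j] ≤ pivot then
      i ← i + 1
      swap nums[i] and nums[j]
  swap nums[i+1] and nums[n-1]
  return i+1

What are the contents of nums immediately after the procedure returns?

pivot=-2, i=-1
j=0: -7≤-2, i=0, swap(0,0) ⇒ [-7,2,-6,-1,0,-8,-5,4,-2]
j=1: 2>-2, skip
j=2: -6≤-2, i=1, swap(1,2) ⇒ [-7,-6,2,-1,0,-8,-5,4,-2]
j=3: -1>-2, skip
j=4: 0>-2, skip
j=5: -8≤-2, i=2, swap(2,5) ⇒ [-7,-6,-8,-1,0,2,-5,4,-2]
j=6: -5≤-2, i=3, swap(3,6) ⇒ [-7,-6,-8,-5,0,2,-1,4,-2]
j=7: 4>-2, skip
swap(4,8) ⇒ [-7,-6,-8,-5,-2,2,-1,4,0]; return 4

[-7,-6,-8,-5,-2,2,-1,4,0]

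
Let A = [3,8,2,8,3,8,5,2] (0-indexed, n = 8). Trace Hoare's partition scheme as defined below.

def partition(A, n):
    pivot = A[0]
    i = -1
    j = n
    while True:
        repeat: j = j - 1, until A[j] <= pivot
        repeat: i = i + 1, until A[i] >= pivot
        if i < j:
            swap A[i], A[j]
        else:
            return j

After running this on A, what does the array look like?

[2,3,2,8,8,8,5,3]

pivot=3
j stops at 7 (2), i stops at 0 (3); swap ⇒ [2,8,2,8,3,8,5,3]
j stops at 4 (3), i stops at 1 (8); swap ⇒ [2,3,2,8,8,8,5,3]
j stops at 2, i stops at 3; i≥j ⇒ return 2. A=[2,3,2,8,8,8,5,3]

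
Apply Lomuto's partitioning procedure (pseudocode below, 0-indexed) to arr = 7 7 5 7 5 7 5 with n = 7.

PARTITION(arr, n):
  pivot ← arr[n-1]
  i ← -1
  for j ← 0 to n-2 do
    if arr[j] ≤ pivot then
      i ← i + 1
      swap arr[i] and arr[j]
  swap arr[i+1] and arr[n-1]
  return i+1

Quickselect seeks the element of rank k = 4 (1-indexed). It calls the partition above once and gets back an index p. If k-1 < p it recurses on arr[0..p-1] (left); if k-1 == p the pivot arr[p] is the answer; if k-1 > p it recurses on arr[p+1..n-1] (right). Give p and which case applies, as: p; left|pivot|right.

pivot = arr[6] = 5; i = -1
j=0: arr[0]=7 > 5 → no swap
j=1: arr[1]=7 > 5 → no swap
j=2: arr[2]=5 ≤ 5 → i=0, swap arr[0],arr[2] → 5 7 7 7 5 7 5
j=3: arr[3]=7 > 5 → no swap
j=4: arr[4]=5 ≤ 5 → i=1, swap arr[1],arr[4] → 5 5 7 7 7 7 5
j=5: arr[5]=7 > 5 → no swap
final swap arr[2],arr[6] → 5 5 5 7 7 7 7; return 2
p = 2; k-1 = 3 > 2 ⇒ right

2; right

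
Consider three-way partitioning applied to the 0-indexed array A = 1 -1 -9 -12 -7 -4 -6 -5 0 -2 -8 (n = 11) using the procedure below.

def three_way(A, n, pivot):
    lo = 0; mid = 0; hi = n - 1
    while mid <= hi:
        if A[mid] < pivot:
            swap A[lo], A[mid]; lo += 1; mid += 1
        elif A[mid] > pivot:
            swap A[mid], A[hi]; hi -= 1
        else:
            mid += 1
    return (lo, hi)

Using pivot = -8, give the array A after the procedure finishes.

-12 -9 -8 -7 -4 -6 -5 0 -2 -1 1

pivot = -8; lo=0, mid=0, hi=10
A[mid]=1>-8: swap A[0],A[10]; hi=9 → -8 -1 -9 -12 -7 -4 -6 -5 0 -2 1
A[mid]=-8=-8: mid=1
A[mid]=-1>-8: swap A[1],A[9]; hi=8 → -8 -2 -9 -12 -7 -4 -6 -5 0 -1 1
A[mid]=-2>-8: swap A[1],A[8]; hi=7 → -8 0 -9 -12 -7 -4 -6 -5 -2 -1 1
A[mid]=0>-8: swap A[1],A[7]; hi=6 → -8 -5 -9 -12 -7 -4 -6 0 -2 -1 1
A[mid]=-5>-8: swap A[1],A[6]; hi=5 → -8 -6 -9 -12 -7 -4 -5 0 -2 -1 1
A[mid]=-6>-8: swap A[1],A[5]; hi=4 → -8 -4 -9 -12 -7 -6 -5 0 -2 -1 1
A[mid]=-4>-8: swap A[1],A[4]; hi=3 → -8 -7 -9 -12 -4 -6 -5 0 -2 -1 1
A[mid]=-7>-8: swap A[1],A[3]; hi=2 → -8 -12 -9 -7 -4 -6 -5 0 -2 -1 1
A[mid]=-12<-8: swap A[0],A[1]; lo=1,mid=2 → -12 -8 -9 -7 -4 -6 -5 0 -2 -1 1
A[mid]=-9<-8: swap A[1],A[2]; lo=2,mid=3 → -12 -9 -8 -7 -4 -6 -5 0 -2 -1 1
end: lo=2, hi=2; A = -12 -9 -8 -7 -4 -6 -5 0 -2 -1 1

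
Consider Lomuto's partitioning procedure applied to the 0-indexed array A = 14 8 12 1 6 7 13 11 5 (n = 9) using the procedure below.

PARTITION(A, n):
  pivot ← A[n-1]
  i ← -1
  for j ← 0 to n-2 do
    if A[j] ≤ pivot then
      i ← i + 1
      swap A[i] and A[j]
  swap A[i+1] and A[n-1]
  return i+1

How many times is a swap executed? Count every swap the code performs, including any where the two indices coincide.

pivot=5, i=-1
j=0: 14>5, skip
j=1: 8>5, skip
j=2: 12>5, skip
j=3: 1≤5, i=0, swap(0,3) ⇒ 1 8 12 14 6 7 13 11 5
j=4: 6>5, skip
j=5: 7>5, skip
j=6: 13>5, skip
j=7: 11>5, skip
swap(1,8) ⇒ 1 5 12 14 6 7 13 11 8; return 1

2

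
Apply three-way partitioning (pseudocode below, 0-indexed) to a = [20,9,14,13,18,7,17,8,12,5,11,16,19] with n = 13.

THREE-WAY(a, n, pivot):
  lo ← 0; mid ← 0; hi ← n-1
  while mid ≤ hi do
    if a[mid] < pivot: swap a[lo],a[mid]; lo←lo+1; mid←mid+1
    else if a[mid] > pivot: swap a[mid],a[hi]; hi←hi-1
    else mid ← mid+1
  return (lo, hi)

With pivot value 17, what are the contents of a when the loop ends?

[16,9,14,13,11,7,8,12,5,17,18,19,20]

lo=0 mid=0 hi=12
20>17: swap(0,12), hi=11 ⇒ [19,9,14,13,18,7,17,8,12,5,11,16,20]
19>17: swap(0,11), hi=10 ⇒ [16,9,14,13,18,7,17,8,12,5,11,19,20]
16<17: swap(0,0), lo=1 mid=1 ⇒ [16,9,14,13,18,7,17,8,12,5,11,19,20]
9<17: swap(1,1), lo=2 mid=2 ⇒ [16,9,14,13,18,7,17,8,12,5,11,19,20]
14<17: swap(2,2), lo=3 mid=3 ⇒ [16,9,14,13,18,7,17,8,12,5,11,19,20]
13<17: swap(3,3), lo=4 mid=4 ⇒ [16,9,14,13,18,7,17,8,12,5,11,19,20]
18>17: swap(4,10), hi=9 ⇒ [16,9,14,13,11,7,17,8,12,5,18,19,20]
11<17: swap(4,4), lo=5 mid=5 ⇒ [16,9,14,13,11,7,17,8,12,5,18,19,20]
7<17: swap(5,5), lo=6 mid=6 ⇒ [16,9,14,13,11,7,17,8,12,5,18,19,20]
17=17: mid=7
8<17: swap(6,7), lo=7 mid=8 ⇒ [16,9,14,13,11,7,8,17,12,5,18,19,20]
12<17: swap(7,8), lo=8 mid=9 ⇒ [16,9,14,13,11,7,8,12,17,5,18,19,20]
5<17: swap(8,9), lo=9 mid=10 ⇒ [16,9,14,13,11,7,8,12,5,17,18,19,20]
done. lo=9 hi=9; a=[16,9,14,13,11,7,8,12,5,17,18,19,20]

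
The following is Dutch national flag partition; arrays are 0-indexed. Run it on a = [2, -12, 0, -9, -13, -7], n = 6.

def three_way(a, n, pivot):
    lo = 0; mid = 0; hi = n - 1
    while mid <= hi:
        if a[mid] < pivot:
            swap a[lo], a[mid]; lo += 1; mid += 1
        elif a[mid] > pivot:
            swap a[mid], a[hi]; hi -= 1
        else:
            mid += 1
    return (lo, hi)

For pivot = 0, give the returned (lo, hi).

(4, 4)

lo=0 mid=0 hi=5
2>0: swap(0,5), hi=4 ⇒ [-7, -12, 0, -9, -13, 2]
-7<0: swap(0,0), lo=1 mid=1 ⇒ [-7, -12, 0, -9, -13, 2]
-12<0: swap(1,1), lo=2 mid=2 ⇒ [-7, -12, 0, -9, -13, 2]
0=0: mid=3
-9<0: swap(2,3), lo=3 mid=4 ⇒ [-7, -12, -9, 0, -13, 2]
-13<0: swap(3,4), lo=4 mid=5 ⇒ [-7, -12, -9, -13, 0, 2]
done. lo=4 hi=4; a=[-7, -12, -9, -13, 0, 2]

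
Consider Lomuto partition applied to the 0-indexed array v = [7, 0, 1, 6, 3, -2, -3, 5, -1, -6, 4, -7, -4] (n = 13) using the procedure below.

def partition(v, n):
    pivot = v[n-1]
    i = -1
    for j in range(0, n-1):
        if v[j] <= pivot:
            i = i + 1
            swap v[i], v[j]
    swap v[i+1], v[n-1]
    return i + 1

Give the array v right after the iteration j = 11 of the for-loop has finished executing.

[-6, -7, 1, 6, 3, -2, -3, 5, -1, 7, 4, 0, -4]

pivot = v[12] = -4; i = -1
j=0: v[0]=7 > -4 → no swap
j=1: v[1]=0 > -4 → no swap
j=2: v[2]=1 > -4 → no swap
j=3: v[3]=6 > -4 → no swap
j=4: v[4]=3 > -4 → no swap
j=5: v[5]=-2 > -4 → no swap
j=6: v[6]=-3 > -4 → no swap
j=7: v[7]=5 > -4 → no swap
j=8: v[8]=-1 > -4 → no swap
j=9: v[9]=-6 ≤ -4 → i=0, swap v[0],v[9] → [-6, 0, 1, 6, 3, -2, -3, 5, -1, 7, 4, -7, -4]
j=10: v[10]=4 > -4 → no swap
j=11: v[11]=-7 ≤ -4 → i=1, swap v[1],v[11] → [-6, -7, 1, 6, 3, -2, -3, 5, -1, 7, 4, 0, -4]
(after j=11) v = [-6, -7, 1, 6, 3, -2, -3, 5, -1, 7, 4, 0, -4]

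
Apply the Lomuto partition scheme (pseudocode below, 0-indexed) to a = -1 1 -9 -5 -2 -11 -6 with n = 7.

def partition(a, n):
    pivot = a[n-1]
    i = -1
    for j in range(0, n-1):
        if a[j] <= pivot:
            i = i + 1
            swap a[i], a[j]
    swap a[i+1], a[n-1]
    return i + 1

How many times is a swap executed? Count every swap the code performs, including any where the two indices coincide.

3

pivot = a[6] = -6; i = -1
j=0: a[0]=-1 > -6 → no swap
j=1: a[1]=1 > -6 → no swap
j=2: a[2]=-9 ≤ -6 → i=0, swap a[0],a[2] → -9 1 -1 -5 -2 -11 -6
j=3: a[3]=-5 > -6 → no swap
j=4: a[4]=-2 > -6 → no swap
j=5: a[5]=-11 ≤ -6 → i=1, swap a[1],a[5] → -9 -11 -1 -5 -2 1 -6
final swap a[2],a[6] → -9 -11 -6 -5 -2 1 -1; return 2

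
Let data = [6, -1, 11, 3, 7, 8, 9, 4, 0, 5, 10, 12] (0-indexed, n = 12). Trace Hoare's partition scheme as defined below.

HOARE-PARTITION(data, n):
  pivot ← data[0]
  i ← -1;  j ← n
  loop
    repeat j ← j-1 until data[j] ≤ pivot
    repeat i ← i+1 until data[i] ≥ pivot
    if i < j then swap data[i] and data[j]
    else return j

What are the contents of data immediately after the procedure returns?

pivot = data[0] = 6; i = -1, j = 12
j→9 (data[9]=5≤6), i→0 (data[0]=6≥6); i<j, swap → [5, -1, 11, 3, 7, 8, 9, 4, 0, 6, 10, 12]
j→8 (data[8]=0≤6), i→2 (data[2]=11≥6); i<j, swap → [5, -1, 0, 3, 7, 8, 9, 4, 11, 6, 10, 12]
j→7 (data[7]=4≤6), i→4 (data[4]=7≥6); i<j, swap → [5, -1, 0, 3, 4, 8, 9, 7, 11, 6, 10, 12]
j→4, i→5; i≥j, return j=4. data = [5, -1, 0, 3, 4, 8, 9, 7, 11, 6, 10, 12]

[5, -1, 0, 3, 4, 8, 9, 7, 11, 6, 10, 12]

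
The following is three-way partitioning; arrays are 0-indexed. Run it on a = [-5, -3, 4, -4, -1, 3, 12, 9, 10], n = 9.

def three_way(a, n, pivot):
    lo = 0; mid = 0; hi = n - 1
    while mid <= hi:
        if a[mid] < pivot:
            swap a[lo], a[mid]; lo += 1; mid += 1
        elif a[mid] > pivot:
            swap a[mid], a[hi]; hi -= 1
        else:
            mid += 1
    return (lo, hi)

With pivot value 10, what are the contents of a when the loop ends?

[-5, -3, 4, -4, -1, 3, 9, 10, 12]

lo=0 mid=0 hi=8
-5<10: swap(0,0), lo=1 mid=1 ⇒ [-5, -3, 4, -4, -1, 3, 12, 9, 10]
-3<10: swap(1,1), lo=2 mid=2 ⇒ [-5, -3, 4, -4, -1, 3, 12, 9, 10]
4<10: swap(2,2), lo=3 mid=3 ⇒ [-5, -3, 4, -4, -1, 3, 12, 9, 10]
-4<10: swap(3,3), lo=4 mid=4 ⇒ [-5, -3, 4, -4, -1, 3, 12, 9, 10]
-1<10: swap(4,4), lo=5 mid=5 ⇒ [-5, -3, 4, -4, -1, 3, 12, 9, 10]
3<10: swap(5,5), lo=6 mid=6 ⇒ [-5, -3, 4, -4, -1, 3, 12, 9, 10]
12>10: swap(6,8), hi=7 ⇒ [-5, -3, 4, -4, -1, 3, 10, 9, 12]
10=10: mid=7
9<10: swap(6,7), lo=7 mid=8 ⇒ [-5, -3, 4, -4, -1, 3, 9, 10, 12]
done. lo=7 hi=7; a=[-5, -3, 4, -4, -1, 3, 9, 10, 12]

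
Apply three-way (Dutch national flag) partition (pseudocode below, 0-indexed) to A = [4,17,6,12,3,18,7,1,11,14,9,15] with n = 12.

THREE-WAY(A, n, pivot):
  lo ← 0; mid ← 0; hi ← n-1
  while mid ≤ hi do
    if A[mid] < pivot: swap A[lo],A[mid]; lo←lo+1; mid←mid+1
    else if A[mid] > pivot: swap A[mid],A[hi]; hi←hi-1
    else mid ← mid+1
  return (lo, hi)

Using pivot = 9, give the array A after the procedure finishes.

[4,6,1,3,7,9,18,11,14,12,15,17]

lo=0 mid=0 hi=11
4<9: swap(0,0), lo=1 mid=1 ⇒ [4,17,6,12,3,18,7,1,11,14,9,15]
17>9: swap(1,11), hi=10 ⇒ [4,15,6,12,3,18,7,1,11,14,9,17]
15>9: swap(1,10), hi=9 ⇒ [4,9,6,12,3,18,7,1,11,14,15,17]
9=9: mid=2
6<9: swap(1,2), lo=2 mid=3 ⇒ [4,6,9,12,3,18,7,1,11,14,15,17]
12>9: swap(3,9), hi=8 ⇒ [4,6,9,14,3,18,7,1,11,12,15,17]
14>9: swap(3,8), hi=7 ⇒ [4,6,9,11,3,18,7,1,14,12,15,17]
11>9: swap(3,7), hi=6 ⇒ [4,6,9,1,3,18,7,11,14,12,15,17]
1<9: swap(2,3), lo=3 mid=4 ⇒ [4,6,1,9,3,18,7,11,14,12,15,17]
3<9: swap(3,4), lo=4 mid=5 ⇒ [4,6,1,3,9,18,7,11,14,12,15,17]
18>9: swap(5,6), hi=5 ⇒ [4,6,1,3,9,7,18,11,14,12,15,17]
7<9: swap(4,5), lo=5 mid=6 ⇒ [4,6,1,3,7,9,18,11,14,12,15,17]
done. lo=5 hi=5; A=[4,6,1,3,7,9,18,11,14,12,15,17]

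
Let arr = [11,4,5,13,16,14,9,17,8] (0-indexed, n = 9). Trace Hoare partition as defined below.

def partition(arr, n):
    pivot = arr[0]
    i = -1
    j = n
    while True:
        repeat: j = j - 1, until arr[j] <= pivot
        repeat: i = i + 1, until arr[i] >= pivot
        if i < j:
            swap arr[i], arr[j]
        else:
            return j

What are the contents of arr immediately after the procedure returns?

[8,4,5,9,16,14,13,17,11]

pivot=11
j stops at 8 (8), i stops at 0 (11); swap ⇒ [8,4,5,13,16,14,9,17,11]
j stops at 6 (9), i stops at 3 (13); swap ⇒ [8,4,5,9,16,14,13,17,11]
j stops at 3, i stops at 4; i≥j ⇒ return 3. arr=[8,4,5,9,16,14,13,17,11]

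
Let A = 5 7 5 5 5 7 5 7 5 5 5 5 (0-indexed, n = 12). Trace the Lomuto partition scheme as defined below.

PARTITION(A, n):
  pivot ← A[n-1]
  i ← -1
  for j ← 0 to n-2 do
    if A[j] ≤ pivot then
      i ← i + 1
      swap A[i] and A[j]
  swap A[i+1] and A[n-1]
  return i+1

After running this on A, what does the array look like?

5 5 5 5 5 5 5 5 5 7 7 7

pivot = A[11] = 5; i = -1
j=0: A[0]=5 ≤ 5 → i=0, swap A[0],A[0] (no change) → 5 7 5 5 5 7 5 7 5 5 5 5
j=1: A[1]=7 > 5 → no swap
j=2: A[2]=5 ≤ 5 → i=1, swap A[1],A[2] → 5 5 7 5 5 7 5 7 5 5 5 5
j=3: A[3]=5 ≤ 5 → i=2, swap A[2],A[3] → 5 5 5 7 5 7 5 7 5 5 5 5
j=4: A[4]=5 ≤ 5 → i=3, swap A[3],A[4] → 5 5 5 5 7 7 5 7 5 5 5 5
j=5: A[5]=7 > 5 → no swap
j=6: A[6]=5 ≤ 5 → i=4, swap A[4],A[6] → 5 5 5 5 5 7 7 7 5 5 5 5
j=7: A[7]=7 > 5 → no swap
j=8: A[8]=5 ≤ 5 → i=5, swap A[5],A[8] → 5 5 5 5 5 5 7 7 7 5 5 5
j=9: A[9]=5 ≤ 5 → i=6, swap A[6],A[9] → 5 5 5 5 5 5 5 7 7 7 5 5
j=10: A[10]=5 ≤ 5 → i=7, swap A[7],A[10] → 5 5 5 5 5 5 5 5 7 7 7 5
final swap A[8],A[11] → 5 5 5 5 5 5 5 5 5 7 7 7; return 8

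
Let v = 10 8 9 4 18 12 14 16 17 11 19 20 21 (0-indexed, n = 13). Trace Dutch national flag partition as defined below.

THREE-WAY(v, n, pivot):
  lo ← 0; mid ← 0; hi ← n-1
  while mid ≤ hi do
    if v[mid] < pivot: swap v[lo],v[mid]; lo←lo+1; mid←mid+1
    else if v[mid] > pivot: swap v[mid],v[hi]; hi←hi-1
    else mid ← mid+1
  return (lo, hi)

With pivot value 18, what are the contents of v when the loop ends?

10 8 9 4 12 14 16 17 11 18 20 21 19

pivot = 18; lo=0, mid=0, hi=12
v[mid]=10<18: swap v[0],v[0]; lo=1,mid=1 → 10 8 9 4 18 12 14 16 17 11 19 20 21
v[mid]=8<18: swap v[1],v[1]; lo=2,mid=2 → 10 8 9 4 18 12 14 16 17 11 19 20 21
v[mid]=9<18: swap v[2],v[2]; lo=3,mid=3 → 10 8 9 4 18 12 14 16 17 11 19 20 21
v[mid]=4<18: swap v[3],v[3]; lo=4,mid=4 → 10 8 9 4 18 12 14 16 17 11 19 20 21
v[mid]=18=18: mid=5
v[mid]=12<18: swap v[4],v[5]; lo=5,mid=6 → 10 8 9 4 12 18 14 16 17 11 19 20 21
v[mid]=14<18: swap v[5],v[6]; lo=6,mid=7 → 10 8 9 4 12 14 18 16 17 11 19 20 21
v[mid]=16<18: swap v[6],v[7]; lo=7,mid=8 → 10 8 9 4 12 14 16 18 17 11 19 20 21
v[mid]=17<18: swap v[7],v[8]; lo=8,mid=9 → 10 8 9 4 12 14 16 17 18 11 19 20 21
v[mid]=11<18: swap v[8],v[9]; lo=9,mid=10 → 10 8 9 4 12 14 16 17 11 18 19 20 21
v[mid]=19>18: swap v[10],v[12]; hi=11 → 10 8 9 4 12 14 16 17 11 18 21 20 19
v[mid]=21>18: swap v[10],v[11]; hi=10 → 10 8 9 4 12 14 16 17 11 18 20 21 19
v[mid]=20>18: swap v[10],v[10]; hi=9 → 10 8 9 4 12 14 16 17 11 18 20 21 19
end: lo=9, hi=9; v = 10 8 9 4 12 14 16 17 11 18 20 21 19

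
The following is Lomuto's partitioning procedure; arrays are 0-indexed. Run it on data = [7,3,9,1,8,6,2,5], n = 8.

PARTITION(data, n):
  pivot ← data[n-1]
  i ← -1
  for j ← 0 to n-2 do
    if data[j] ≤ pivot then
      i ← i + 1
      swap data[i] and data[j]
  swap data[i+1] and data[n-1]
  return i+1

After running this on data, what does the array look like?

[3,1,2,5,8,6,9,7]

pivot = data[7] = 5; i = -1
j=0: data[0]=7 > 5 → no swap
j=1: data[1]=3 ≤ 5 → i=0, swap data[0],data[1] → [3,7,9,1,8,6,2,5]
j=2: data[2]=9 > 5 → no swap
j=3: data[3]=1 ≤ 5 → i=1, swap data[1],data[3] → [3,1,9,7,8,6,2,5]
j=4: data[4]=8 > 5 → no swap
j=5: data[5]=6 > 5 → no swap
j=6: data[6]=2 ≤ 5 → i=2, swap data[2],data[6] → [3,1,2,7,8,6,9,5]
final swap data[3],data[7] → [3,1,2,5,8,6,9,7]; return 3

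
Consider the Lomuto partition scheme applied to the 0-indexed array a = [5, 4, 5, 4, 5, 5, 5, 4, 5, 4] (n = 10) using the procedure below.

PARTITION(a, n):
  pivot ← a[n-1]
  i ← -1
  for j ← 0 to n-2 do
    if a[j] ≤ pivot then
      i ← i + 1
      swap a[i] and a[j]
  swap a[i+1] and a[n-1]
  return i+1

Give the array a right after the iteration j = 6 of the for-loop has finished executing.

[4, 4, 5, 5, 5, 5, 5, 4, 5, 4]

pivot = a[9] = 4; i = -1
j=0: a[0]=5 > 4 → no swap
j=1: a[1]=4 ≤ 4 → i=0, swap a[0],a[1] → [4, 5, 5, 4, 5, 5, 5, 4, 5, 4]
j=2: a[2]=5 > 4 → no swap
j=3: a[3]=4 ≤ 4 → i=1, swap a[1],a[3] → [4, 4, 5, 5, 5, 5, 5, 4, 5, 4]
j=4: a[4]=5 > 4 → no swap
j=5: a[5]=5 > 4 → no swap
j=6: a[6]=5 > 4 → no swap
(after j=6) a = [4, 4, 5, 5, 5, 5, 5, 4, 5, 4]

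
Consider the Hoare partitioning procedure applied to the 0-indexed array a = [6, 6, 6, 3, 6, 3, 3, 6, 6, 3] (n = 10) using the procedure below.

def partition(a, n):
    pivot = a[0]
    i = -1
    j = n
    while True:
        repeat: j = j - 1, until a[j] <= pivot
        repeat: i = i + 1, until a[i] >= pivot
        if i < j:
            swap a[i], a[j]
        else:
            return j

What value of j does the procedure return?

pivot = a[0] = 6; i = -1, j = 10
j→9 (a[9]=3≤6), i→0 (a[0]=6≥6); i<j, swap → [3, 6, 6, 3, 6, 3, 3, 6, 6, 6]
j→8 (a[8]=6≤6), i→1 (a[1]=6≥6); i<j, swap → [3, 6, 6, 3, 6, 3, 3, 6, 6, 6]
j→7 (a[7]=6≤6), i→2 (a[2]=6≥6); i<j, swap → [3, 6, 6, 3, 6, 3, 3, 6, 6, 6]
j→6 (a[6]=3≤6), i→4 (a[4]=6≥6); i<j, swap → [3, 6, 6, 3, 3, 3, 6, 6, 6, 6]
j→5, i→6; i≥j, return j=5. a = [3, 6, 6, 3, 3, 3, 6, 6, 6, 6]

5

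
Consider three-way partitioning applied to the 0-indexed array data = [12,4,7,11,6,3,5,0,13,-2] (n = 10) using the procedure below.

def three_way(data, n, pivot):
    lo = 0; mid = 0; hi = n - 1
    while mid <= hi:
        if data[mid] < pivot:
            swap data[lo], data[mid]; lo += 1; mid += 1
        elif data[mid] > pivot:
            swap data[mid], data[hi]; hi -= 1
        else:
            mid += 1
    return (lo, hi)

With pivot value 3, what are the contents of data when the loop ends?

[-2,0,3,6,11,5,7,13,4,12]

lo=0 mid=0 hi=9
12>3: swap(0,9), hi=8 ⇒ [-2,4,7,11,6,3,5,0,13,12]
-2<3: swap(0,0), lo=1 mid=1 ⇒ [-2,4,7,11,6,3,5,0,13,12]
4>3: swap(1,8), hi=7 ⇒ [-2,13,7,11,6,3,5,0,4,12]
13>3: swap(1,7), hi=6 ⇒ [-2,0,7,11,6,3,5,13,4,12]
0<3: swap(1,1), lo=2 mid=2 ⇒ [-2,0,7,11,6,3,5,13,4,12]
7>3: swap(2,6), hi=5 ⇒ [-2,0,5,11,6,3,7,13,4,12]
5>3: swap(2,5), hi=4 ⇒ [-2,0,3,11,6,5,7,13,4,12]
3=3: mid=3
11>3: swap(3,4), hi=3 ⇒ [-2,0,3,6,11,5,7,13,4,12]
6>3: swap(3,3), hi=2 ⇒ [-2,0,3,6,11,5,7,13,4,12]
done. lo=2 hi=2; data=[-2,0,3,6,11,5,7,13,4,12]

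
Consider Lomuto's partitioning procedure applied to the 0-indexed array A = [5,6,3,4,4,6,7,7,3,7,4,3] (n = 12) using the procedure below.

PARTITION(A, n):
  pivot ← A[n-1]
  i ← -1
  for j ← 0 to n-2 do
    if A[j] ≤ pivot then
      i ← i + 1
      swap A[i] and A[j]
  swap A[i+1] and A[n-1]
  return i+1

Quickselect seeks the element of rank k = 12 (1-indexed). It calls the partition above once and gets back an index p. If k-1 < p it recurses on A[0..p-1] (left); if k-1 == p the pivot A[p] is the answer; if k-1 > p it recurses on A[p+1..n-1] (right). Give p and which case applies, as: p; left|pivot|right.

pivot = A[11] = 3; i = -1
j=0: A[0]=5 > 3 → no swap
j=1: A[1]=6 > 3 → no swap
j=2: A[2]=3 ≤ 3 → i=0, swap A[0],A[2] → [3,6,5,4,4,6,7,7,3,7,4,3]
j=3: A[3]=4 > 3 → no swap
j=4: A[4]=4 > 3 → no swap
j=5: A[5]=6 > 3 → no swap
j=6: A[6]=7 > 3 → no swap
j=7: A[7]=7 > 3 → no swap
j=8: A[8]=3 ≤ 3 → i=1, swap A[1],A[8] → [3,3,5,4,4,6,7,7,6,7,4,3]
j=9: A[9]=7 > 3 → no swap
j=10: A[10]=4 > 3 → no swap
final swap A[2],A[11] → [3,3,3,4,4,6,7,7,6,7,4,5]; return 2
p = 2; k-1 = 11 > 2 ⇒ right

2; right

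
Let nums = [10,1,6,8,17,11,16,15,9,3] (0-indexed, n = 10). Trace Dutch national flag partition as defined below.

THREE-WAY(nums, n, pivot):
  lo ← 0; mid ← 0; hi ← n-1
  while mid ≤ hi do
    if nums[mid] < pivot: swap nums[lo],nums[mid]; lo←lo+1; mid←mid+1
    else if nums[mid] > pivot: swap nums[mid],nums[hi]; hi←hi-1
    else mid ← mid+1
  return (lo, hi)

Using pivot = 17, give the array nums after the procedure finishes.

[10,1,6,8,11,16,15,9,3,17]

lo=0 mid=0 hi=9
10<17: swap(0,0), lo=1 mid=1 ⇒ [10,1,6,8,17,11,16,15,9,3]
1<17: swap(1,1), lo=2 mid=2 ⇒ [10,1,6,8,17,11,16,15,9,3]
6<17: swap(2,2), lo=3 mid=3 ⇒ [10,1,6,8,17,11,16,15,9,3]
8<17: swap(3,3), lo=4 mid=4 ⇒ [10,1,6,8,17,11,16,15,9,3]
17=17: mid=5
11<17: swap(4,5), lo=5 mid=6 ⇒ [10,1,6,8,11,17,16,15,9,3]
16<17: swap(5,6), lo=6 mid=7 ⇒ [10,1,6,8,11,16,17,15,9,3]
15<17: swap(6,7), lo=7 mid=8 ⇒ [10,1,6,8,11,16,15,17,9,3]
9<17: swap(7,8), lo=8 mid=9 ⇒ [10,1,6,8,11,16,15,9,17,3]
3<17: swap(8,9), lo=9 mid=10 ⇒ [10,1,6,8,11,16,15,9,3,17]
done. lo=9 hi=9; nums=[10,1,6,8,11,16,15,9,3,17]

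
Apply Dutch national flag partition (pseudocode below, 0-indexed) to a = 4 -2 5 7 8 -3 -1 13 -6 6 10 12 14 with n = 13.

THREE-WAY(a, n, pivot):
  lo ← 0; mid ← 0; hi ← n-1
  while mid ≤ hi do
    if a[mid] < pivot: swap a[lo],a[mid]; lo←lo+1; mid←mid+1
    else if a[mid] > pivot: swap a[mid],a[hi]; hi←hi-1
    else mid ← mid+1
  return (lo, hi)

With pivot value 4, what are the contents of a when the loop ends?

-2 -6 -1 -3 4 8 13 7 6 10 12 14 5

lo=0 mid=0 hi=12
4=4: mid=1
-2<4: swap(0,1), lo=1 mid=2 ⇒ -2 4 5 7 8 -3 -1 13 -6 6 10 12 14
5>4: swap(2,12), hi=11 ⇒ -2 4 14 7 8 -3 -1 13 -6 6 10 12 5
14>4: swap(2,11), hi=10 ⇒ -2 4 12 7 8 -3 -1 13 -6 6 10 14 5
12>4: swap(2,10), hi=9 ⇒ -2 4 10 7 8 -3 -1 13 -6 6 12 14 5
10>4: swap(2,9), hi=8 ⇒ -2 4 6 7 8 -3 -1 13 -6 10 12 14 5
6>4: swap(2,8), hi=7 ⇒ -2 4 -6 7 8 -3 -1 13 6 10 12 14 5
-6<4: swap(1,2), lo=2 mid=3 ⇒ -2 -6 4 7 8 -3 -1 13 6 10 12 14 5
7>4: swap(3,7), hi=6 ⇒ -2 -6 4 13 8 -3 -1 7 6 10 12 14 5
13>4: swap(3,6), hi=5 ⇒ -2 -6 4 -1 8 -3 13 7 6 10 12 14 5
-1<4: swap(2,3), lo=3 mid=4 ⇒ -2 -6 -1 4 8 -3 13 7 6 10 12 14 5
8>4: swap(4,5), hi=4 ⇒ -2 -6 -1 4 -3 8 13 7 6 10 12 14 5
-3<4: swap(3,4), lo=4 mid=5 ⇒ -2 -6 -1 -3 4 8 13 7 6 10 12 14 5
done. lo=4 hi=4; a=-2 -6 -1 -3 4 8 13 7 6 10 12 14 5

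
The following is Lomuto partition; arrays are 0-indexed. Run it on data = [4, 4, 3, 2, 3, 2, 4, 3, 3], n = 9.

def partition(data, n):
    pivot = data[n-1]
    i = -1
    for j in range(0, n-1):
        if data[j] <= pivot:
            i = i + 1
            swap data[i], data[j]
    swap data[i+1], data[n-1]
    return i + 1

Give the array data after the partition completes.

pivot=3, i=-1
j=0: 4>3, skip
j=1: 4>3, skip
j=2: 3≤3, i=0, swap(0,2) ⇒ [3, 4, 4, 2, 3, 2, 4, 3, 3]
j=3: 2≤3, i=1, swap(1,3) ⇒ [3, 2, 4, 4, 3, 2, 4, 3, 3]
j=4: 3≤3, i=2, swap(2,4) ⇒ [3, 2, 3, 4, 4, 2, 4, 3, 3]
j=5: 2≤3, i=3, swap(3,5) ⇒ [3, 2, 3, 2, 4, 4, 4, 3, 3]
j=6: 4>3, skip
j=7: 3≤3, i=4, swap(4,7) ⇒ [3, 2, 3, 2, 3, 4, 4, 4, 3]
swap(5,8) ⇒ [3, 2, 3, 2, 3, 3, 4, 4, 4]; return 5

[3, 2, 3, 2, 3, 3, 4, 4, 4]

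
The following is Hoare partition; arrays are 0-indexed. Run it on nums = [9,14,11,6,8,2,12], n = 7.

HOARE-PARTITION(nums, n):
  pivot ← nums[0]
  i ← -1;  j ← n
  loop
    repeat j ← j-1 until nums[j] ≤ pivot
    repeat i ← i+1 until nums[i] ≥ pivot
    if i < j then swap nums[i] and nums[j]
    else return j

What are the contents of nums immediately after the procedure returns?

pivot=9
j stops at 5 (2), i stops at 0 (9); swap ⇒ [2,14,11,6,8,9,12]
j stops at 4 (8), i stops at 1 (14); swap ⇒ [2,8,11,6,14,9,12]
j stops at 3 (6), i stops at 2 (11); swap ⇒ [2,8,6,11,14,9,12]
j stops at 2, i stops at 3; i≥j ⇒ return 2. nums=[2,8,6,11,14,9,12]

[2,8,6,11,14,9,12]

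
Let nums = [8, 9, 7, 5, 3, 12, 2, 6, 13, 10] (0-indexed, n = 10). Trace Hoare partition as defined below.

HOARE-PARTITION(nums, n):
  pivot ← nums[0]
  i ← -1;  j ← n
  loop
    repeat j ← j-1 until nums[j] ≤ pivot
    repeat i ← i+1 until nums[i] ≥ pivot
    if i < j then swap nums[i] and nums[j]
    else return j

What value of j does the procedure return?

4

pivot = nums[0] = 8; i = -1, j = 10
j→7 (nums[7]=6≤8), i→0 (nums[0]=8≥8); i<j, swap → [6, 9, 7, 5, 3, 12, 2, 8, 13, 10]
j→6 (nums[6]=2≤8), i→1 (nums[1]=9≥8); i<j, swap → [6, 2, 7, 5, 3, 12, 9, 8, 13, 10]
j→4, i→5; i≥j, return j=4. nums = [6, 2, 7, 5, 3, 12, 9, 8, 13, 10]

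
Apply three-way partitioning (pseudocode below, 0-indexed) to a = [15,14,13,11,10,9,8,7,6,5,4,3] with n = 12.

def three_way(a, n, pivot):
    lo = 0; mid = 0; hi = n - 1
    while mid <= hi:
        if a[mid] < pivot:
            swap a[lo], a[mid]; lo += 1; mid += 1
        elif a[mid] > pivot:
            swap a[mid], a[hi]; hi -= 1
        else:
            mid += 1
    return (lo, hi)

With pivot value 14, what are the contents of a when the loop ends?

[3,13,11,10,9,8,7,6,5,4,14,15]

pivot = 14; lo=0, mid=0, hi=11
a[mid]=15>14: swap a[0],a[11]; hi=10 → [3,14,13,11,10,9,8,7,6,5,4,15]
a[mid]=3<14: swap a[0],a[0]; lo=1,mid=1 → [3,14,13,11,10,9,8,7,6,5,4,15]
a[mid]=14=14: mid=2
a[mid]=13<14: swap a[1],a[2]; lo=2,mid=3 → [3,13,14,11,10,9,8,7,6,5,4,15]
a[mid]=11<14: swap a[2],a[3]; lo=3,mid=4 → [3,13,11,14,10,9,8,7,6,5,4,15]
a[mid]=10<14: swap a[3],a[4]; lo=4,mid=5 → [3,13,11,10,14,9,8,7,6,5,4,15]
a[mid]=9<14: swap a[4],a[5]; lo=5,mid=6 → [3,13,11,10,9,14,8,7,6,5,4,15]
a[mid]=8<14: swap a[5],a[6]; lo=6,mid=7 → [3,13,11,10,9,8,14,7,6,5,4,15]
a[mid]=7<14: swap a[6],a[7]; lo=7,mid=8 → [3,13,11,10,9,8,7,14,6,5,4,15]
a[mid]=6<14: swap a[7],a[8]; lo=8,mid=9 → [3,13,11,10,9,8,7,6,14,5,4,15]
a[mid]=5<14: swap a[8],a[9]; lo=9,mid=10 → [3,13,11,10,9,8,7,6,5,14,4,15]
a[mid]=4<14: swap a[9],a[10]; lo=10,mid=11 → [3,13,11,10,9,8,7,6,5,4,14,15]
end: lo=10, hi=10; a = [3,13,11,10,9,8,7,6,5,4,14,15]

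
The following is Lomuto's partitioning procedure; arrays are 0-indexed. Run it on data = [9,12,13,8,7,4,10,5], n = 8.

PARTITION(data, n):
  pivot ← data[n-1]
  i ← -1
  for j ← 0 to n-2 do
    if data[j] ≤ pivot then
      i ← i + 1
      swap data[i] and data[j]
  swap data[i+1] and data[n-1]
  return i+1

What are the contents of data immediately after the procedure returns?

[4,5,13,8,7,9,10,12]

pivot=5, i=-1
j=0: 9>5, skip
j=1: 12>5, skip
j=2: 13>5, skip
j=3: 8>5, skip
j=4: 7>5, skip
j=5: 4≤5, i=0, swap(0,5) ⇒ [4,12,13,8,7,9,10,5]
j=6: 10>5, skip
swap(1,7) ⇒ [4,5,13,8,7,9,10,12]; return 1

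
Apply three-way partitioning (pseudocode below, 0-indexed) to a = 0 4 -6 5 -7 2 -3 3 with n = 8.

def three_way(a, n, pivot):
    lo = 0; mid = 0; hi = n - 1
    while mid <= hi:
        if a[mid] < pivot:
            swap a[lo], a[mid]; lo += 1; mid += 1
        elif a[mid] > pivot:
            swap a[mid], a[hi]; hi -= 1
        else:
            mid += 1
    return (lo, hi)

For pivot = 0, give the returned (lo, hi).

lo=0 mid=0 hi=7
0=0: mid=1
4>0: swap(1,7), hi=6 ⇒ 0 3 -6 5 -7 2 -3 4
3>0: swap(1,6), hi=5 ⇒ 0 -3 -6 5 -7 2 3 4
-3<0: swap(0,1), lo=1 mid=2 ⇒ -3 0 -6 5 -7 2 3 4
-6<0: swap(1,2), lo=2 mid=3 ⇒ -3 -6 0 5 -7 2 3 4
5>0: swap(3,5), hi=4 ⇒ -3 -6 0 2 -7 5 3 4
2>0: swap(3,4), hi=3 ⇒ -3 -6 0 -7 2 5 3 4
-7<0: swap(2,3), lo=3 mid=4 ⇒ -3 -6 -7 0 2 5 3 4
done. lo=3 hi=3; a=-3 -6 -7 0 2 5 3 4

(3, 3)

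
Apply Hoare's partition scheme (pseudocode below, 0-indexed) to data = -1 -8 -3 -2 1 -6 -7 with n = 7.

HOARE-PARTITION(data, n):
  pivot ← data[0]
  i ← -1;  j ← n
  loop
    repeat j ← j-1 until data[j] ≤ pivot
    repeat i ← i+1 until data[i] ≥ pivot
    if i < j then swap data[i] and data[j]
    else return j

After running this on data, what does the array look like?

pivot = data[0] = -1; i = -1, j = 7
j→6 (data[6]=-7≤-1), i→0 (data[0]=-1≥-1); i<j, swap → -7 -8 -3 -2 1 -6 -1
j→5 (data[5]=-6≤-1), i→4 (data[4]=1≥-1); i<j, swap → -7 -8 -3 -2 -6 1 -1
j→4, i→5; i≥j, return j=4. data = -7 -8 -3 -2 -6 1 -1

-7 -8 -3 -2 -6 1 -1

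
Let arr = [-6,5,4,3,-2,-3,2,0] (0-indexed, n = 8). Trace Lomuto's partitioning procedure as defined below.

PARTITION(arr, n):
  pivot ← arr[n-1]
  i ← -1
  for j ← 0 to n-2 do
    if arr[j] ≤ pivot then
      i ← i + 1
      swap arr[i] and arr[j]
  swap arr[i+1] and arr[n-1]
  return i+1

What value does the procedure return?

pivot = arr[7] = 0; i = -1
j=0: arr[0]=-6 ≤ 0 → i=0, swap arr[0],arr[0] (no change) → [-6,5,4,3,-2,-3,2,0]
j=1: arr[1]=5 > 0 → no swap
j=2: arr[2]=4 > 0 → no swap
j=3: arr[3]=3 > 0 → no swap
j=4: arr[4]=-2 ≤ 0 → i=1, swap arr[1],arr[4] → [-6,-2,4,3,5,-3,2,0]
j=5: arr[5]=-3 ≤ 0 → i=2, swap arr[2],arr[5] → [-6,-2,-3,3,5,4,2,0]
j=6: arr[6]=2 > 0 → no swap
final swap arr[3],arr[7] → [-6,-2,-3,0,5,4,2,3]; return 3

3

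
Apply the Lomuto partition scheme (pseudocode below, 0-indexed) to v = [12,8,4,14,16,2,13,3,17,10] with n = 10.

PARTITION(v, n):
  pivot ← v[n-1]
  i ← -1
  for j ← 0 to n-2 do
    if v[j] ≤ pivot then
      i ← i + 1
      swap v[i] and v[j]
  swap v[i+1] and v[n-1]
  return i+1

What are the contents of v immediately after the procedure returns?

pivot = v[9] = 10; i = -1
j=0: v[0]=12 > 10 → no swap
j=1: v[1]=8 ≤ 10 → i=0, swap v[0],v[1] → [8,12,4,14,16,2,13,3,17,10]
j=2: v[2]=4 ≤ 10 → i=1, swap v[1],v[2] → [8,4,12,14,16,2,13,3,17,10]
j=3: v[3]=14 > 10 → no swap
j=4: v[4]=16 > 10 → no swap
j=5: v[5]=2 ≤ 10 → i=2, swap v[2],v[5] → [8,4,2,14,16,12,13,3,17,10]
j=6: v[6]=13 > 10 → no swap
j=7: v[7]=3 ≤ 10 → i=3, swap v[3],v[7] → [8,4,2,3,16,12,13,14,17,10]
j=8: v[8]=17 > 10 → no swap
final swap v[4],v[9] → [8,4,2,3,10,12,13,14,17,16]; return 4

[8,4,2,3,10,12,13,14,17,16]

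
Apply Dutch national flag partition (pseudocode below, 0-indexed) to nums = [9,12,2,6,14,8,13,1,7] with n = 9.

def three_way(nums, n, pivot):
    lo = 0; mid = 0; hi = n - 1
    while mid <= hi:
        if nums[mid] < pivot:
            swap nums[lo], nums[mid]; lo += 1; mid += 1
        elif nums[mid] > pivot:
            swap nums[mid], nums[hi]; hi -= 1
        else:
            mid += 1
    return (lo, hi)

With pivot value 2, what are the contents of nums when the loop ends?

pivot = 2; lo=0, mid=0, hi=8
nums[mid]=9>2: swap nums[0],nums[8]; hi=7 → [7,12,2,6,14,8,13,1,9]
nums[mid]=7>2: swap nums[0],nums[7]; hi=6 → [1,12,2,6,14,8,13,7,9]
nums[mid]=1<2: swap nums[0],nums[0]; lo=1,mid=1 → [1,12,2,6,14,8,13,7,9]
nums[mid]=12>2: swap nums[1],nums[6]; hi=5 → [1,13,2,6,14,8,12,7,9]
nums[mid]=13>2: swap nums[1],nums[5]; hi=4 → [1,8,2,6,14,13,12,7,9]
nums[mid]=8>2: swap nums[1],nums[4]; hi=3 → [1,14,2,6,8,13,12,7,9]
nums[mid]=14>2: swap nums[1],nums[3]; hi=2 → [1,6,2,14,8,13,12,7,9]
nums[mid]=6>2: swap nums[1],nums[2]; hi=1 → [1,2,6,14,8,13,12,7,9]
nums[mid]=2=2: mid=2
end: lo=1, hi=1; nums = [1,2,6,14,8,13,12,7,9]

[1,2,6,14,8,13,12,7,9]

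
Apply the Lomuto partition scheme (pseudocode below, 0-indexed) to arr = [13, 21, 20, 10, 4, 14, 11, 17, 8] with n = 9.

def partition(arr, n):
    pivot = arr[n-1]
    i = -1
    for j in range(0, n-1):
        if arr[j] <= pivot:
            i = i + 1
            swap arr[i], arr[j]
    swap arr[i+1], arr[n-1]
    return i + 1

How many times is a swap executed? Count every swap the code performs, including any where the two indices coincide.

pivot = arr[8] = 8; i = -1
j=0: arr[0]=13 > 8 → no swap
j=1: arr[1]=21 > 8 → no swap
j=2: arr[2]=20 > 8 → no swap
j=3: arr[3]=10 > 8 → no swap
j=4: arr[4]=4 ≤ 8 → i=0, swap arr[0],arr[4] → [4, 21, 20, 10, 13, 14, 11, 17, 8]
j=5: arr[5]=14 > 8 → no swap
j=6: arr[6]=11 > 8 → no swap
j=7: arr[7]=17 > 8 → no swap
final swap arr[1],arr[8] → [4, 8, 20, 10, 13, 14, 11, 17, 21]; return 1

2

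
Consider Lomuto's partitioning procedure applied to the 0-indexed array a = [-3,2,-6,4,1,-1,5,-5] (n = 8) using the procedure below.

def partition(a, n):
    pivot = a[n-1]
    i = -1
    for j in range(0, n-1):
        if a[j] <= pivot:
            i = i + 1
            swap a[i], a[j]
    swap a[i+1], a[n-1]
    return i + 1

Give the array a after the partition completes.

[-6,-5,-3,4,1,-1,5,2]

pivot=-5, i=-1
j=0: -3>-5, skip
j=1: 2>-5, skip
j=2: -6≤-5, i=0, swap(0,2) ⇒ [-6,2,-3,4,1,-1,5,-5]
j=3: 4>-5, skip
j=4: 1>-5, skip
j=5: -1>-5, skip
j=6: 5>-5, skip
swap(1,7) ⇒ [-6,-5,-3,4,1,-1,5,2]; return 1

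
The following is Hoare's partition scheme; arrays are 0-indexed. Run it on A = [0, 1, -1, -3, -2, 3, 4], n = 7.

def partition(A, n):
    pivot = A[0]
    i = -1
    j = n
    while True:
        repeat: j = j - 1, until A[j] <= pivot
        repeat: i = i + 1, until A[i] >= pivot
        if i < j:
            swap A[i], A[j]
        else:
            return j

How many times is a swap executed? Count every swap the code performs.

pivot = A[0] = 0; i = -1, j = 7
j→4 (A[4]=-2≤0), i→0 (A[0]=0≥0); i<j, swap → [-2, 1, -1, -3, 0, 3, 4]
j→3 (A[3]=-3≤0), i→1 (A[1]=1≥0); i<j, swap → [-2, -3, -1, 1, 0, 3, 4]
j→2, i→3; i≥j, return j=2. A = [-2, -3, -1, 1, 0, 3, 4]

2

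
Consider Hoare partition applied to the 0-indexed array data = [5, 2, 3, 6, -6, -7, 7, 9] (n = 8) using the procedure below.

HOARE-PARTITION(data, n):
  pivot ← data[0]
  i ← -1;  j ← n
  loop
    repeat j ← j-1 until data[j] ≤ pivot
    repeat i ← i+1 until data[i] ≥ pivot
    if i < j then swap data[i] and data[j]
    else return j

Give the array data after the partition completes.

pivot=5
j stops at 5 (-7), i stops at 0 (5); swap ⇒ [-7, 2, 3, 6, -6, 5, 7, 9]
j stops at 4 (-6), i stops at 3 (6); swap ⇒ [-7, 2, 3, -6, 6, 5, 7, 9]
j stops at 3, i stops at 4; i≥j ⇒ return 3. data=[-7, 2, 3, -6, 6, 5, 7, 9]

[-7, 2, 3, -6, 6, 5, 7, 9]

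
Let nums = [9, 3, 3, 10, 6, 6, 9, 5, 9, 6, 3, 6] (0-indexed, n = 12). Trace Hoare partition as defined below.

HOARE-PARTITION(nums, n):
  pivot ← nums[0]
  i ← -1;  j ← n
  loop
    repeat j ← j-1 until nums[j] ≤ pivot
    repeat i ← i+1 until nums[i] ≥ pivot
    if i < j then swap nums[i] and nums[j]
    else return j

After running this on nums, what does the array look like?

pivot = nums[0] = 9; i = -1, j = 12
j→11 (nums[11]=6≤9), i→0 (nums[0]=9≥9); i<j, swap → [6, 3, 3, 10, 6, 6, 9, 5, 9, 6, 3, 9]
j→10 (nums[10]=3≤9), i→3 (nums[3]=10≥9); i<j, swap → [6, 3, 3, 3, 6, 6, 9, 5, 9, 6, 10, 9]
j→9 (nums[9]=6≤9), i→6 (nums[6]=9≥9); i<j, swap → [6, 3, 3, 3, 6, 6, 6, 5, 9, 9, 10, 9]
j→8, i→8; i≥j, return j=8. nums = [6, 3, 3, 3, 6, 6, 6, 5, 9, 9, 10, 9]

[6, 3, 3, 3, 6, 6, 6, 5, 9, 9, 10, 9]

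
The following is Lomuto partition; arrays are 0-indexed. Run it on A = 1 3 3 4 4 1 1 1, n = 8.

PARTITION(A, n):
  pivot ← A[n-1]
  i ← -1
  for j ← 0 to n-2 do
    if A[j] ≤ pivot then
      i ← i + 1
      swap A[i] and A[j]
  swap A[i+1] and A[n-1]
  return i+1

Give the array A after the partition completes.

pivot = A[7] = 1; i = -1
j=0: A[0]=1 ≤ 1 → i=0, swap A[0],A[0] (no change) → 1 3 3 4 4 1 1 1
j=1: A[1]=3 > 1 → no swap
j=2: A[2]=3 > 1 → no swap
j=3: A[3]=4 > 1 → no swap
j=4: A[4]=4 > 1 → no swap
j=5: A[5]=1 ≤ 1 → i=1, swap A[1],A[5] → 1 1 3 4 4 3 1 1
j=6: A[6]=1 ≤ 1 → i=2, swap A[2],A[6] → 1 1 1 4 4 3 3 1
final swap A[3],A[7] → 1 1 1 1 4 3 3 4; return 3

1 1 1 1 4 3 3 4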